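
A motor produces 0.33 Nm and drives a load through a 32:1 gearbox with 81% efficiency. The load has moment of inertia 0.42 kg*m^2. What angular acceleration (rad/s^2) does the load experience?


tau_out = tau_motor * N * eta
= 0.33 * 32 * 0.81 = 8.5536 Nm
alpha = tau_out / I = 8.5536 / 0.42
= 20.3657 rad/s^2


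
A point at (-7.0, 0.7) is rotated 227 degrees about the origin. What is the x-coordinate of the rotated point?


x' = x*cos(theta) - y*sin(theta)
cos(227 deg) = -0.682, sin(227 deg) = -0.7314
x' = -7.0 * -0.682 - 0.7 * -0.7314
= 4.774 - -0.5119
= 5.2859


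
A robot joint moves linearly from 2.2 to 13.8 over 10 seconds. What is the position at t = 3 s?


s = t/T = 3/10 = 0.3
p(t) = p0 + (pf-p0)*s
= 2.2 + (13.8 - 2.2) * 0.3
= 5.68


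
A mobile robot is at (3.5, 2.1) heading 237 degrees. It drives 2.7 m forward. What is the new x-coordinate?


x_new = x0 + d*cos(theta)
= 3.5 + 2.7*cos(237)
= 3.5 + -1.4705
= 2.0295


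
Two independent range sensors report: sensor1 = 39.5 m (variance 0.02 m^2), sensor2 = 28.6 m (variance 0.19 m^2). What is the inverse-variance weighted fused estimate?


w1 = (1/var1) / (1/var1 + 1/var2)
   = 50.0 / (50.0 + 5.2632) = 0.9048
w2 = 1 - w1 = 0.0952
fused = w1*s1 + w2*s2 = 35.7381 + 2.7238
= 38.4619 m


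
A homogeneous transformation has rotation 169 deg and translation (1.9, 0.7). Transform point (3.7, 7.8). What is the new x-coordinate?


x' = cos(theta)*px - sin(theta)*py + tx
= -0.9816*3.7 - 0.1908*7.8 + 1.9
= -3.2203


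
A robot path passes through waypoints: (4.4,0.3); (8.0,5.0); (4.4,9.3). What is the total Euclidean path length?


Segment lengths:
  seg1 = sqrt((3.6)^2 + (4.7)^2) = 5.9203
  seg2 = sqrt((-3.6)^2 + (4.3)^2) = 5.608
Total = 11.5283


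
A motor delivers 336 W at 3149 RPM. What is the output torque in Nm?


omega = 3149 * 2*pi/60 = 329.7625 rad/s
tau = P / omega = 336 / 329.7625
= 1.0189 Nm


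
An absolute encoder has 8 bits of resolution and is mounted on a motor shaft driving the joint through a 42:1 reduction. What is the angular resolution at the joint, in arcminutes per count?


counts = 2^8 = 256
effective counts at joint = 256 * 42 = 10752
resolution = 360*60 / 10752
= 2.0089 arcmin/count


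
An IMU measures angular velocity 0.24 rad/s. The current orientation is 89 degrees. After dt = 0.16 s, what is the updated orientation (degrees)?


delta_theta = w * dt = 0.24 * 0.16 = 0.0384 rad
= 2.2002 deg
theta_new = 89 + 2.2002 = 91.2002 deg


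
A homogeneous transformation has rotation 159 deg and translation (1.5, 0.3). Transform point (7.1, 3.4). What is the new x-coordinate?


x' = cos(theta)*px - sin(theta)*py + tx
= -0.9336*7.1 - 0.3584*3.4 + 1.5
= -6.3469


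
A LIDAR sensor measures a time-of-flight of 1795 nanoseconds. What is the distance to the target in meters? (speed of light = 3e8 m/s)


tof = 1795 ns = 1.795e-06 s
dist = c * tof / 2
= 3e8 * 1.795e-06 / 2
= 269.25 m


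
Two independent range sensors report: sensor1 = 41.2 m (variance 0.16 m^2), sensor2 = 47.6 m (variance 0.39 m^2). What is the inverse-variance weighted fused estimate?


w1 = (1/var1) / (1/var1 + 1/var2)
   = 6.25 / (6.25 + 2.5641) = 0.7091
w2 = 1 - w1 = 0.2909
fused = w1*s1 + w2*s2 = 29.2145 + 13.8473
= 43.0618 m


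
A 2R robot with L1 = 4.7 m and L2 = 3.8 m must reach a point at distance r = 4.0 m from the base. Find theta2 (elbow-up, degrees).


cos(theta2) = (r^2 - L1^2 - L2^2) / (2*L1*L2)
cos(theta2) = (16.0 - 22.09 - 14.44) / 35.72
cos(theta2) = -0.574748
theta2 = 125.082 degrees


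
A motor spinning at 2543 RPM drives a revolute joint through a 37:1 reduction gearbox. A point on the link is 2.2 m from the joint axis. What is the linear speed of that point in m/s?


omega_motor = 2543 * 2*pi/60 = 266.3023 rad/s
omega_joint = omega_motor / 37 = 7.1974 rad/s
v = omega_joint * r = 7.1974 * 2.2
= 15.8342 m/s


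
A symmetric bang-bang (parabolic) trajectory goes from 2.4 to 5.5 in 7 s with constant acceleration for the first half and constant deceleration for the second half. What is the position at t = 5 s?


Symmetric rest-to-rest: each phase covers (pf-p0)/2 in time T/2. 0.5*a*(T/2)^2 = (pf-p0)/2 => a = 4*(pf-p0)/T^2
a = 4*(5.5-2.4)/7^2 = 0.2531
t = 5 is in the deceleration phase (t > T/2).
p = pf - 0.5*a*(T-t)^2 = 5.5 - 0.5*0.2531*2^2
= 4.9939


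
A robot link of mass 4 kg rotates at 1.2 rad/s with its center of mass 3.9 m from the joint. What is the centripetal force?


F = m * omega^2 * r
= 4 * 1.2^2 * 3.9
= 4 * 1.44 * 3.9
= 22.464 N


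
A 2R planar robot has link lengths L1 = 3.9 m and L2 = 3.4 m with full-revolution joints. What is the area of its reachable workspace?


r_max = L1 + L2 = 7.3 m
r_min = |L1 - L2| = 0.5 m
Area = pi*(r_max^2 - r_min^2)
= pi*(53.29 - 0.25)
= pi * 53.04
= 166.6301 m^2


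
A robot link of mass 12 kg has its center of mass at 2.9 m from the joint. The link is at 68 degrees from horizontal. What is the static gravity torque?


tau = m*g*L*cos(angle)
= 12 * 9.81 * 2.9 * cos(68 deg)
= 12 * 9.81 * 2.9 * 0.3746
= 127.8862 Nm


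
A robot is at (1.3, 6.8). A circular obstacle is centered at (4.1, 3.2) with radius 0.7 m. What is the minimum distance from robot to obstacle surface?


center_dist = sqrt((1.3-4.1)^2 + (6.8-3.2)^2)
= sqrt(7.84 + 12.96)
= 4.5607
min_dist = center_dist - radius = 4.5607 - 0.7 = 3.8607 m


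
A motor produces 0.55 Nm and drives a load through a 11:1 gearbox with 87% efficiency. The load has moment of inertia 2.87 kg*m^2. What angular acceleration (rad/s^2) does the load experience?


tau_out = tau_motor * N * eta
= 0.55 * 11 * 0.87 = 5.2635 Nm
alpha = tau_out / I = 5.2635 / 2.87
= 1.834 rad/s^2


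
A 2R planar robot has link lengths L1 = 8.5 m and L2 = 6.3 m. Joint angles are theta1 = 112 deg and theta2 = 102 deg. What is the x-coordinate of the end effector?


Convert angles to radians: theta1 = 1.9548, theta2 = 1.7802
x = L1*cos(theta1) + L2*cos(theta1+theta2)
x = -3.1842 + -5.2229
x = -8.4071


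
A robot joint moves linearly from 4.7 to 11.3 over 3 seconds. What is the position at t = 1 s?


s = t/T = 1/3 = 0.3333
p(t) = p0 + (pf-p0)*s
= 4.7 + (11.3 - 4.7) * 0.3333
= 6.9


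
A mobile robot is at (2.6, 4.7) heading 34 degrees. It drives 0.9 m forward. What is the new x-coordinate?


x_new = x0 + d*cos(theta)
= 2.6 + 0.9*cos(34)
= 2.6 + 0.7461
= 3.3461


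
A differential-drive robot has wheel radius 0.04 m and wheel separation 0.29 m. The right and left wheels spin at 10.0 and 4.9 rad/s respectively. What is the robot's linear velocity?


vR = r*wR = 0.04*10.0 = 0.4 m/s
vL = r*wL = 0.04*4.9 = 0.196 m/s
v = (vR+vL)/2 = 0.298 m/s
omega = (vR-vL)/L = 0.7034 rad/s
linear velocity = 0.298 m/s


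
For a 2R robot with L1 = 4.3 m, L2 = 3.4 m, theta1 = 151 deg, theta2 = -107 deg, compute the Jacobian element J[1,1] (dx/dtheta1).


J[1,1] = -L1*sin(t1) - L2*sin(t1+t2)
= -4.3*sin(151) - 3.4*sin(44)
= -4.4465


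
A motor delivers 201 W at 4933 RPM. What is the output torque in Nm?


omega = 4933 * 2*pi/60 = 516.5826 rad/s
tau = P / omega = 201 / 516.5826
= 0.3891 Nm


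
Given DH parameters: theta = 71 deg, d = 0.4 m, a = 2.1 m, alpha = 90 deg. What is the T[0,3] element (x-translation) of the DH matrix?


T[0,3] = a * cos(theta)
= 2.1 * cos(71 deg)
= 2.1 * 0.3256
= 0.6837


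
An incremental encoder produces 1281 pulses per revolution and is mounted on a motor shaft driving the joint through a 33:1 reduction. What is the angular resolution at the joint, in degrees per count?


counts per rev = 1281
effective counts at joint = 1281 * 33 = 42273
resolution = 360 / 42273
= 0.0085 deg/count


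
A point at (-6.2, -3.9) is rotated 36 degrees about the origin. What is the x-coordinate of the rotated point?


x' = x*cos(theta) - y*sin(theta)
cos(36 deg) = 0.809, sin(36 deg) = 0.5878
x' = -6.2 * 0.809 - -3.9 * 0.5878
= -5.0159 - -2.2924
= -2.7235


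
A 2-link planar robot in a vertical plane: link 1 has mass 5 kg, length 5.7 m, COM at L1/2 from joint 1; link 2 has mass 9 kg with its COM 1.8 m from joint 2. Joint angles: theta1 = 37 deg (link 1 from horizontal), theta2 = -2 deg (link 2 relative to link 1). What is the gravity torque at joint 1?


Horizontal distance from joint 1 to link-1 COM:
  x_c1 = (L1/2)*cos(t1) = 2.85 * 0.7986 = 2.2761 m
Horizontal distance from joint 1 to link-2 COM:
  x_c2 = L1*cos(t1) + Lc2*cos(t1+t2)
       = 5.7*0.7986 + 1.8*0.8192 = 6.0267 m
tau1 = m1*g*x_c1 + m2*g*x_c2
     = 5*9.81*2.2761 + 9*9.81*6.0267
     = 111.6433 + 532.097
     = 643.7403 Nm


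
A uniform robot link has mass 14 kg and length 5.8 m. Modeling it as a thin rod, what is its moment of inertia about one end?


I = (1/3) * m * L^2
= (1/3) * 14 * 5.8^2
= 0.333333 * 14 * 33.64
= 156.9867 kg*m^2


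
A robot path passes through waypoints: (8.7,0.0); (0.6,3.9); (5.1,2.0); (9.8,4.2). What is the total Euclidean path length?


Segment lengths:
  seg1 = sqrt((-8.1)^2 + (3.9)^2) = 8.99
  seg2 = sqrt((4.5)^2 + (-1.9)^2) = 4.8847
  seg3 = sqrt((4.7)^2 + (2.2)^2) = 5.1894
Total = 19.0641


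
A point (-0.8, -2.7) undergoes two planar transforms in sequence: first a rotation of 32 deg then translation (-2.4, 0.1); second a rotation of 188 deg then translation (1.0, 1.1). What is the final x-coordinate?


After transform 1:
x1 = cos(32)*-0.8 - sin(32)*-2.7 + -2.4 = -1.6477
y1 = sin(32)*-0.8 + cos(32)*-2.7 + 0.1 = -2.6137
After transform 2:
x2 = cos(188)*-1.6477 - sin(188)*-2.6137 + 1.0
= 2.2679


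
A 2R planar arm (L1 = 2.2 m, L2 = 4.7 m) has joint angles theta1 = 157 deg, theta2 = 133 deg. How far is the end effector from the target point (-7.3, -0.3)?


End effector via forward kinematics:
x = L1*cos(t1) + L2*cos(t1+t2) = -0.4176
y = L1*sin(t1) + L2*sin(t1+t2) = -3.5569
Distance to target:
d = sqrt((-7.3 - -0.4176)^2 + (-0.3 - -3.5569)^2)
= sqrt(47.3672 + 10.6077)
= 7.6141 m


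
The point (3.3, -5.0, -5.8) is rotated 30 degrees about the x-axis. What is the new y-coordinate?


Rotation about x-axis: y' = y*cos(theta) - z*sin(theta)
= -5.0 * 0.866 - -5.8 * 0.5
= -1.4301


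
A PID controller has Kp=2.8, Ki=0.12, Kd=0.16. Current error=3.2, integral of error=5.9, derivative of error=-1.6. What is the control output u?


u = Kp*e + Ki*int(e) + Kd*de/dt
= 2.8*3.2 + 0.12*5.9 + 0.16*(-1.6)
= 8.96 + 0.708 + -0.256
= 9.412


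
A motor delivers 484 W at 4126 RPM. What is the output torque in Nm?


omega = 4126 * 2*pi/60 = 432.0737 rad/s
tau = P / omega = 484 / 432.0737
= 1.1202 Nm


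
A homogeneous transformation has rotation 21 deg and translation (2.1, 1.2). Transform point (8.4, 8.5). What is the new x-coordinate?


x' = cos(theta)*px - sin(theta)*py + tx
= 0.9336*8.4 - 0.3584*8.5 + 2.1
= 6.8959


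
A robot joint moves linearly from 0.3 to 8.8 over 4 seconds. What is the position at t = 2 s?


s = t/T = 2/4 = 0.5
p(t) = p0 + (pf-p0)*s
= 0.3 + (8.8 - 0.3) * 0.5
= 4.55


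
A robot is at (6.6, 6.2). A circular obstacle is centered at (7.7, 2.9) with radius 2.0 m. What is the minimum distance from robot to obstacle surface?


center_dist = sqrt((6.6-7.7)^2 + (6.2-2.9)^2)
= sqrt(1.21 + 10.89)
= 3.4785
min_dist = center_dist - radius = 3.4785 - 2.0 = 1.4785 m


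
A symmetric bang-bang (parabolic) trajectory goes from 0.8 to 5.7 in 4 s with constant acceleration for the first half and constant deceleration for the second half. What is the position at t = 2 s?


Symmetric rest-to-rest: each phase covers (pf-p0)/2 in time T/2. 0.5*a*(T/2)^2 = (pf-p0)/2 => a = 4*(pf-p0)/T^2
a = 4*(5.7-0.8)/4^2 = 1.225
t = 2 is in the acceleration phase (t <= T/2).
p = p0 + 0.5*a*t^2 = 0.8 + 0.5*1.225*2^2
= 3.25


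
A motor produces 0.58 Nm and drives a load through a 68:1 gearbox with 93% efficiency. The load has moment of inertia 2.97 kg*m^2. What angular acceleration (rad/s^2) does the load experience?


tau_out = tau_motor * N * eta
= 0.58 * 68 * 0.93 = 36.6792 Nm
alpha = tau_out / I = 36.6792 / 2.97
= 12.3499 rad/s^2


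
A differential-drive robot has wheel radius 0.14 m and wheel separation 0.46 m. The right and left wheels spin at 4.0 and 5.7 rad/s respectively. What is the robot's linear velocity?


vR = r*wR = 0.14*4.0 = 0.56 m/s
vL = r*wL = 0.14*5.7 = 0.798 m/s
v = (vR+vL)/2 = 0.679 m/s
omega = (vR-vL)/L = -0.5174 rad/s
linear velocity = 0.679 m/s


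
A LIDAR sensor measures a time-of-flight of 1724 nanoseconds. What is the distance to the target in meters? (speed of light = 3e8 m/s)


tof = 1724 ns = 1.724e-06 s
dist = c * tof / 2
= 3e8 * 1.724e-06 / 2
= 258.6 m


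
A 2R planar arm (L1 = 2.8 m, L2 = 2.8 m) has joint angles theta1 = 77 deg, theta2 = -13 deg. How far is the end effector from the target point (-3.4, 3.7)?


End effector via forward kinematics:
x = L1*cos(t1) + L2*cos(t1+t2) = 1.8573
y = L1*sin(t1) + L2*sin(t1+t2) = 5.2449
Distance to target:
d = sqrt((-3.4 - 1.8573)^2 + (3.7 - 5.2449)^2)
= sqrt(27.6392 + 2.3866)
= 5.4796 m


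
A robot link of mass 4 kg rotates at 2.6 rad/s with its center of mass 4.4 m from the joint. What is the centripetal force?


F = m * omega^2 * r
= 4 * 2.6^2 * 4.4
= 4 * 6.76 * 4.4
= 118.976 N


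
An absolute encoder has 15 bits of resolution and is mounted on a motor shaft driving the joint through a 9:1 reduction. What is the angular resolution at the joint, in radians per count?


counts = 2^15 = 32768
effective counts at joint = 32768 * 9 = 294912
resolution = 2*pi / 294912
= 2.1305e-05 rad/count


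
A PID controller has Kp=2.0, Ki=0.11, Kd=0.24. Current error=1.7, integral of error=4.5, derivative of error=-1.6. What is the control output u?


u = Kp*e + Ki*int(e) + Kd*de/dt
= 2.0*1.7 + 0.11*4.5 + 0.24*(-1.6)
= 3.4 + 0.495 + -0.384
= 3.511


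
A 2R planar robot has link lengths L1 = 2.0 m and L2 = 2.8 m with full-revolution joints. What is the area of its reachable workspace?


r_max = L1 + L2 = 4.8 m
r_min = |L1 - L2| = 0.8 m
Area = pi*(r_max^2 - r_min^2)
= pi*(23.04 - 0.64)
= pi * 22.4
= 70.3717 m^2


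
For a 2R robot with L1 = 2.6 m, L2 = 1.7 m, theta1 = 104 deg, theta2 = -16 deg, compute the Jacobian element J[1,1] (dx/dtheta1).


J[1,1] = -L1*sin(t1) - L2*sin(t1+t2)
= -2.6*sin(104) - 1.7*sin(88)
= -4.2217


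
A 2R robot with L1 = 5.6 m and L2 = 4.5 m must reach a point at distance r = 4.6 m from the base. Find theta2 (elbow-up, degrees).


cos(theta2) = (r^2 - L1^2 - L2^2) / (2*L1*L2)
cos(theta2) = (21.16 - 31.36 - 20.25) / 50.4
cos(theta2) = -0.604167
theta2 = 127.1689 degrees


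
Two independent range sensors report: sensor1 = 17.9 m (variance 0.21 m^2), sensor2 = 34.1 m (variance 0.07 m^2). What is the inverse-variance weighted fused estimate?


w1 = (1/var1) / (1/var1 + 1/var2)
   = 4.7619 / (4.7619 + 14.2857) = 0.25
w2 = 1 - w1 = 0.75
fused = w1*s1 + w2*s2 = 4.475 + 25.575
= 30.05 m


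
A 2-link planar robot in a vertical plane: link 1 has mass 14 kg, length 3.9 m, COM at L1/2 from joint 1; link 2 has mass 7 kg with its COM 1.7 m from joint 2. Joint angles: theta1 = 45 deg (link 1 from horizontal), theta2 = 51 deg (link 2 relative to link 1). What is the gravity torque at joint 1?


Horizontal distance from joint 1 to link-1 COM:
  x_c1 = (L1/2)*cos(t1) = 1.95 * 0.7071 = 1.3789 m
Horizontal distance from joint 1 to link-2 COM:
  x_c2 = L1*cos(t1) + Lc2*cos(t1+t2)
       = 3.9*0.7071 + 1.7*-0.1045 = 2.58 m
tau1 = m1*g*x_c1 + m2*g*x_c2
     = 14*9.81*1.3789 + 7*9.81*2.58
     = 189.3724 + 177.1698
     = 366.5422 Nm


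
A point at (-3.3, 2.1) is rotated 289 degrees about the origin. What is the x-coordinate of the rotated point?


x' = x*cos(theta) - y*sin(theta)
cos(289 deg) = 0.3256, sin(289 deg) = -0.9455
x' = -3.3 * 0.3256 - 2.1 * -0.9455
= -1.0744 - -1.9856
= 0.9112


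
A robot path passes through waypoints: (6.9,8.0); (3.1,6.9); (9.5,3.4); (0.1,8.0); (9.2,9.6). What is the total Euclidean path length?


Segment lengths:
  seg1 = sqrt((-3.8)^2 + (-1.1)^2) = 3.956
  seg2 = sqrt((6.4)^2 + (-3.5)^2) = 7.2945
  seg3 = sqrt((-9.4)^2 + (4.6)^2) = 10.4652
  seg4 = sqrt((9.1)^2 + (1.6)^2) = 9.2396
Total = 30.9553


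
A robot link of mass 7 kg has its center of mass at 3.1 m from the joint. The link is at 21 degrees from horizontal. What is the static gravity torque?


tau = m*g*L*cos(angle)
= 7 * 9.81 * 3.1 * cos(21 deg)
= 7 * 9.81 * 3.1 * 0.9336
= 198.7378 Nm


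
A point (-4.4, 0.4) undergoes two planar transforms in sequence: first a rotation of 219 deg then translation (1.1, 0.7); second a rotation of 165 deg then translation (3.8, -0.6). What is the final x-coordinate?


After transform 1:
x1 = cos(219)*-4.4 - sin(219)*0.4 + 1.1 = 4.7712
y1 = sin(219)*-4.4 + cos(219)*0.4 + 0.7 = 3.1582
After transform 2:
x2 = cos(165)*4.7712 - sin(165)*3.1582 + 3.8
= -1.626


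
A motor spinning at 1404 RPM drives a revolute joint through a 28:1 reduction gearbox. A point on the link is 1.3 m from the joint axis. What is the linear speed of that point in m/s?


omega_motor = 1404 * 2*pi/60 = 147.0265 rad/s
omega_joint = omega_motor / 28 = 5.2509 rad/s
v = omega_joint * r = 5.2509 * 1.3
= 6.8262 m/s


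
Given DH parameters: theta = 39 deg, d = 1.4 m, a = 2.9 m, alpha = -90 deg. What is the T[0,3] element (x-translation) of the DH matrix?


T[0,3] = a * cos(theta)
= 2.9 * cos(39 deg)
= 2.9 * 0.7771
= 2.2537


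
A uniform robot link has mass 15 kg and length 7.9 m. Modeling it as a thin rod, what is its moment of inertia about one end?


I = (1/3) * m * L^2
= (1/3) * 15 * 7.9^2
= 0.333333 * 15 * 62.41
= 312.05 kg*m^2


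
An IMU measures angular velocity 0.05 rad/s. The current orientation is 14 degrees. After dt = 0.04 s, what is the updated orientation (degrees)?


delta_theta = w * dt = 0.05 * 0.04 = 0.002 rad
= 0.1146 deg
theta_new = 14 + 0.1146 = 14.1146 deg


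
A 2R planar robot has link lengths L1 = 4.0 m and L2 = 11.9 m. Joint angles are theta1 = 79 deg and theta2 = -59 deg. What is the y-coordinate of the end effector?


Convert angles to radians: theta1 = 1.3788, theta2 = -1.0297
y = L1*sin(theta1) + L2*sin(theta1+theta2)
y = 3.9265 + 4.07
y = 7.9965


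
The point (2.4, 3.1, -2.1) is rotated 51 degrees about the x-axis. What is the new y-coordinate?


Rotation about x-axis: y' = y*cos(theta) - z*sin(theta)
= 3.1 * 0.6293 - -2.1 * 0.7771
= 3.5829


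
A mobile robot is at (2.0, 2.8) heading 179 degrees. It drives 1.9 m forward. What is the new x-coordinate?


x_new = x0 + d*cos(theta)
= 2.0 + 1.9*cos(179)
= 2.0 + -1.8997
= 0.1003


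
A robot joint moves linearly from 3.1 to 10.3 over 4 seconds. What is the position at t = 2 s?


s = t/T = 2/4 = 0.5
p(t) = p0 + (pf-p0)*s
= 3.1 + (10.3 - 3.1) * 0.5
= 6.7


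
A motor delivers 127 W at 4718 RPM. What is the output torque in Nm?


omega = 4718 * 2*pi/60 = 494.0678 rad/s
tau = P / omega = 127 / 494.0678
= 0.257 Nm


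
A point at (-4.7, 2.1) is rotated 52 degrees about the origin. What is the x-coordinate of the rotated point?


x' = x*cos(theta) - y*sin(theta)
cos(52 deg) = 0.6157, sin(52 deg) = 0.788
x' = -4.7 * 0.6157 - 2.1 * 0.788
= -2.8936 - 1.6548
= -4.5484


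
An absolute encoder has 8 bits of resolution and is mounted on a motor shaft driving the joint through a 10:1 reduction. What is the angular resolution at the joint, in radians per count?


counts = 2^8 = 256
effective counts at joint = 256 * 10 = 2560
resolution = 2*pi / 2560
= 0.0025 rad/count


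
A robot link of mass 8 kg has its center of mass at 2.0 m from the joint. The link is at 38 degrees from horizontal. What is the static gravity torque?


tau = m*g*L*cos(angle)
= 8 * 9.81 * 2.0 * cos(38 deg)
= 8 * 9.81 * 2.0 * 0.788
= 123.6862 Nm


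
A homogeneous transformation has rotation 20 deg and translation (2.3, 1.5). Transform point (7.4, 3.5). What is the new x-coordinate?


x' = cos(theta)*px - sin(theta)*py + tx
= 0.9397*7.4 - 0.342*3.5 + 2.3
= 8.0567


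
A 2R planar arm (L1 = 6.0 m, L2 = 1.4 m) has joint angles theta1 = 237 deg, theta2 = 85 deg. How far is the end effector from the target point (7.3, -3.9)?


End effector via forward kinematics:
x = L1*cos(t1) + L2*cos(t1+t2) = -2.1646
y = L1*sin(t1) + L2*sin(t1+t2) = -5.8939
Distance to target:
d = sqrt((7.3 - -2.1646)^2 + (-3.9 - -5.8939)^2)
= sqrt(89.579 + 3.9758)
= 9.6724 m


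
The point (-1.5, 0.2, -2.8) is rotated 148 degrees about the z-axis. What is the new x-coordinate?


Rotation about z-axis: x' = x*cos(theta) - y*sin(theta)
= -1.5 * -0.848 - 0.2 * 0.5299
= 1.1661


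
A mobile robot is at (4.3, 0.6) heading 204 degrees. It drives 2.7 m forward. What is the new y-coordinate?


y_new = y0 + d*sin(theta)
= 0.6 + 2.7*sin(204)
= 0.6 + -1.0982
= -0.4982


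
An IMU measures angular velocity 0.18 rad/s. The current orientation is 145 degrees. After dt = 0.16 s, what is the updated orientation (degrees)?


delta_theta = w * dt = 0.18 * 0.16 = 0.0288 rad
= 1.6501 deg
theta_new = 145 + 1.6501 = 146.6501 deg


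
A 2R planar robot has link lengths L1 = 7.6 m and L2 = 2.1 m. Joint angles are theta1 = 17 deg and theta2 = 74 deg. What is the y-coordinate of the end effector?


Convert angles to radians: theta1 = 0.2967, theta2 = 1.2915
y = L1*sin(theta1) + L2*sin(theta1+theta2)
y = 2.222 + 2.0997
y = 4.3217


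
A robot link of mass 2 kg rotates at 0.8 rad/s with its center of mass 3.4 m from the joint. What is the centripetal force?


F = m * omega^2 * r
= 2 * 0.8^2 * 3.4
= 2 * 0.64 * 3.4
= 4.352 N


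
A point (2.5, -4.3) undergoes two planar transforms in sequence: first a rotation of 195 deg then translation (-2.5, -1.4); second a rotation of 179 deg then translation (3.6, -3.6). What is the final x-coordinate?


After transform 1:
x1 = cos(195)*2.5 - sin(195)*-4.3 + -2.5 = -6.0277
y1 = sin(195)*2.5 + cos(195)*-4.3 + -1.4 = 2.1064
After transform 2:
x2 = cos(179)*-6.0277 - sin(179)*2.1064 + 3.6
= 9.5901


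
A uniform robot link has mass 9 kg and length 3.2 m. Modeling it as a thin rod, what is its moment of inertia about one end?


I = (1/3) * m * L^2
= (1/3) * 9 * 3.2^2
= 0.333333 * 9 * 10.24
= 30.72 kg*m^2


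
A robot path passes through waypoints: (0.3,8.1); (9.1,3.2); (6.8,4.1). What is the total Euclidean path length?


Segment lengths:
  seg1 = sqrt((8.8)^2 + (-4.9)^2) = 10.0722
  seg2 = sqrt((-2.3)^2 + (0.9)^2) = 2.4698
Total = 12.5421


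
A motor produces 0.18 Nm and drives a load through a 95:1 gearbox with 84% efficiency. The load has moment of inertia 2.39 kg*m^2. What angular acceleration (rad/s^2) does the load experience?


tau_out = tau_motor * N * eta
= 0.18 * 95 * 0.84 = 14.364 Nm
alpha = tau_out / I = 14.364 / 2.39
= 6.01 rad/s^2


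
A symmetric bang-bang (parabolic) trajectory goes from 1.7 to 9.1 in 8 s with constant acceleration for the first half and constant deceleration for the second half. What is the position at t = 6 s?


Symmetric rest-to-rest: each phase covers (pf-p0)/2 in time T/2. 0.5*a*(T/2)^2 = (pf-p0)/2 => a = 4*(pf-p0)/T^2
a = 4*(9.1-1.7)/8^2 = 0.4625
t = 6 is in the deceleration phase (t > T/2).
p = pf - 0.5*a*(T-t)^2 = 9.1 - 0.5*0.4625*2^2
= 8.175


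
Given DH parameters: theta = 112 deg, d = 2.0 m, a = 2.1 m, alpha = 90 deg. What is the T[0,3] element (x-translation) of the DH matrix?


T[0,3] = a * cos(theta)
= 2.1 * cos(112 deg)
= 2.1 * -0.3746
= -0.7867


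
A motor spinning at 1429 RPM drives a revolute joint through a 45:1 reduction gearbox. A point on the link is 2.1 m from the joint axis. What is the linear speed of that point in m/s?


omega_motor = 1429 * 2*pi/60 = 149.6445 rad/s
omega_joint = omega_motor / 45 = 3.3254 rad/s
v = omega_joint * r = 3.3254 * 2.1
= 6.9834 m/s


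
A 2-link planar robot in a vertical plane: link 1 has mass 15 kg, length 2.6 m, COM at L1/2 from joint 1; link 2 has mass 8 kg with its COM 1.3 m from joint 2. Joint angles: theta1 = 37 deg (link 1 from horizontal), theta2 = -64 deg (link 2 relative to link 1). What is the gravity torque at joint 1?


Horizontal distance from joint 1 to link-1 COM:
  x_c1 = (L1/2)*cos(t1) = 1.3 * 0.7986 = 1.0382 m
Horizontal distance from joint 1 to link-2 COM:
  x_c2 = L1*cos(t1) + Lc2*cos(t1+t2)
       = 2.6*0.7986 + 1.3*0.891 = 3.2348 m
tau1 = m1*g*x_c1 + m2*g*x_c2
     = 15*9.81*1.0382 + 8*9.81*3.2348
     = 152.775 + 253.864
     = 406.639 Nm


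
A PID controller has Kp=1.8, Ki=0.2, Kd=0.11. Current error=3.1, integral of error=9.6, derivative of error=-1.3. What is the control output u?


u = Kp*e + Ki*int(e) + Kd*de/dt
= 1.8*3.1 + 0.2*9.6 + 0.11*(-1.3)
= 5.58 + 1.92 + -0.143
= 7.357


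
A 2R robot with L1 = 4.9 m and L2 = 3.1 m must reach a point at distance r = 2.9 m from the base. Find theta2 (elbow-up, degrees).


cos(theta2) = (r^2 - L1^2 - L2^2) / (2*L1*L2)
cos(theta2) = (8.41 - 24.01 - 9.61) / 30.38
cos(theta2) = -0.829822
theta2 = 146.0805 degrees


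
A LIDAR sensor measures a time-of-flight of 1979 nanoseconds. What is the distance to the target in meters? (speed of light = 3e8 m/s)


tof = 1979 ns = 1.979e-06 s
dist = c * tof / 2
= 3e8 * 1.979e-06 / 2
= 296.85 m


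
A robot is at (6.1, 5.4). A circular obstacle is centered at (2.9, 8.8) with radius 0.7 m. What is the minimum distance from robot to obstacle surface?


center_dist = sqrt((6.1-2.9)^2 + (5.4-8.8)^2)
= sqrt(10.24 + 11.56)
= 4.669
min_dist = center_dist - radius = 4.669 - 0.7 = 3.969 m


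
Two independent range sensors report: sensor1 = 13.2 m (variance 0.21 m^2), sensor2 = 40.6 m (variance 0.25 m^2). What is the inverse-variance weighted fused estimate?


w1 = (1/var1) / (1/var1 + 1/var2)
   = 4.7619 / (4.7619 + 4.0) = 0.5435
w2 = 1 - w1 = 0.4565
fused = w1*s1 + w2*s2 = 7.1739 + 18.5348
= 25.7087 m


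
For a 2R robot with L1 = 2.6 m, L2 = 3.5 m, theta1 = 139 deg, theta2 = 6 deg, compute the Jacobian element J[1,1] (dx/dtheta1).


J[1,1] = -L1*sin(t1) - L2*sin(t1+t2)
= -2.6*sin(139) - 3.5*sin(145)
= -3.7133


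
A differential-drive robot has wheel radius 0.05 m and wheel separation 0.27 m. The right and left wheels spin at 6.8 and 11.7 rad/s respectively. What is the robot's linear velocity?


vR = r*wR = 0.05*6.8 = 0.34 m/s
vL = r*wL = 0.05*11.7 = 0.585 m/s
v = (vR+vL)/2 = 0.4625 m/s
omega = (vR-vL)/L = -0.9074 rad/s
linear velocity = 0.4625 m/s


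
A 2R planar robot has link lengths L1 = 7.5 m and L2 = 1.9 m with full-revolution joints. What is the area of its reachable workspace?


r_max = L1 + L2 = 9.4 m
r_min = |L1 - L2| = 5.6 m
Area = pi*(r_max^2 - r_min^2)
= pi*(88.36 - 31.36)
= pi * 57.0
= 179.0708 m^2


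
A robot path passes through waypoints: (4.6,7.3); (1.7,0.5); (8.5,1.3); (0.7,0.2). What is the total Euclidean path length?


Segment lengths:
  seg1 = sqrt((-2.9)^2 + (-6.8)^2) = 7.3926
  seg2 = sqrt((6.8)^2 + (0.8)^2) = 6.8469
  seg3 = sqrt((-7.8)^2 + (-1.1)^2) = 7.8772
Total = 22.1166


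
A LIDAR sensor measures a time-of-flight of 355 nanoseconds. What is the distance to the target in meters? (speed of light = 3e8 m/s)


tof = 355 ns = 3.55e-07 s
dist = c * tof / 2
= 3e8 * 3.55e-07 / 2
= 53.25 m


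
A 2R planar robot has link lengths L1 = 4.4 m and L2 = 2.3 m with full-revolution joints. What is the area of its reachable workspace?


r_max = L1 + L2 = 6.7 m
r_min = |L1 - L2| = 2.1 m
Area = pi*(r_max^2 - r_min^2)
= pi*(44.89 - 4.41)
= pi * 40.48
= 127.1717 m^2


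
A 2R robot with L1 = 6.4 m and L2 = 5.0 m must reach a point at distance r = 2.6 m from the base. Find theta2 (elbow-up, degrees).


cos(theta2) = (r^2 - L1^2 - L2^2) / (2*L1*L2)
cos(theta2) = (6.76 - 40.96 - 25.0) / 64.0
cos(theta2) = -0.925
theta2 = 157.6684 degrees


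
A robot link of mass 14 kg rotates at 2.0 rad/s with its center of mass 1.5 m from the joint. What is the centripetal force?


F = m * omega^2 * r
= 14 * 2.0^2 * 1.5
= 14 * 4.0 * 1.5
= 84.0 N


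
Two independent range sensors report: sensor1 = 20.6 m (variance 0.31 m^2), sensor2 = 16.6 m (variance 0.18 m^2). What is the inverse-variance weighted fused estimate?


w1 = (1/var1) / (1/var1 + 1/var2)
   = 3.2258 / (3.2258 + 5.5556) = 0.3673
w2 = 1 - w1 = 0.6327
fused = w1*s1 + w2*s2 = 7.5673 + 10.502
= 18.0694 m


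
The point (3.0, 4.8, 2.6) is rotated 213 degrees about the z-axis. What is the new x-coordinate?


Rotation about z-axis: x' = x*cos(theta) - y*sin(theta)
= 3.0 * -0.8387 - 4.8 * -0.5446
= 0.0983


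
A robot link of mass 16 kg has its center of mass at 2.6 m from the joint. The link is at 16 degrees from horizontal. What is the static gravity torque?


tau = m*g*L*cos(angle)
= 16 * 9.81 * 2.6 * cos(16 deg)
= 16 * 9.81 * 2.6 * 0.9613
= 392.2871 Nm


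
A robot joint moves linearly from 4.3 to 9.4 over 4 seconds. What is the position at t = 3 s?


s = t/T = 3/4 = 0.75
p(t) = p0 + (pf-p0)*s
= 4.3 + (9.4 - 4.3) * 0.75
= 8.125


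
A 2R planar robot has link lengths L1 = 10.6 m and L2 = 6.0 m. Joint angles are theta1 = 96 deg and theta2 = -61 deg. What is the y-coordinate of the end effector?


Convert angles to radians: theta1 = 1.6755, theta2 = -1.0647
y = L1*sin(theta1) + L2*sin(theta1+theta2)
y = 10.5419 + 3.4415
y = 13.9834


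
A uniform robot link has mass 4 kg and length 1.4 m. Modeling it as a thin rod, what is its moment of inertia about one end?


I = (1/3) * m * L^2
= (1/3) * 4 * 1.4^2
= 0.333333 * 4 * 1.96
= 2.6133 kg*m^2


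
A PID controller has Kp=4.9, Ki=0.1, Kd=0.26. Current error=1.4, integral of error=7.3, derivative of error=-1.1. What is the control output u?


u = Kp*e + Ki*int(e) + Kd*de/dt
= 4.9*1.4 + 0.1*7.3 + 0.26*(-1.1)
= 6.86 + 0.73 + -0.286
= 7.304


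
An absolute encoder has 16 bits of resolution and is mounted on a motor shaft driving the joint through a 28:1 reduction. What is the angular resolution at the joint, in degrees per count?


counts = 2^16 = 65536
effective counts at joint = 65536 * 28 = 1835008
resolution = 360 / 1835008
= 1.9618e-04 deg/count


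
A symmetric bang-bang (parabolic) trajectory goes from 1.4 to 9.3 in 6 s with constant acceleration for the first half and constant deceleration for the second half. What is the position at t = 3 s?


Symmetric rest-to-rest: each phase covers (pf-p0)/2 in time T/2. 0.5*a*(T/2)^2 = (pf-p0)/2 => a = 4*(pf-p0)/T^2
a = 4*(9.3-1.4)/6^2 = 0.8778
t = 3 is in the acceleration phase (t <= T/2).
p = p0 + 0.5*a*t^2 = 1.4 + 0.5*0.8778*3^2
= 5.35


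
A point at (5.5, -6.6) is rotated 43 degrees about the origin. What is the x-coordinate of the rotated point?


x' = x*cos(theta) - y*sin(theta)
cos(43 deg) = 0.7314, sin(43 deg) = 0.682
x' = 5.5 * 0.7314 - -6.6 * 0.682
= 4.0224 - -4.5012
= 8.5236


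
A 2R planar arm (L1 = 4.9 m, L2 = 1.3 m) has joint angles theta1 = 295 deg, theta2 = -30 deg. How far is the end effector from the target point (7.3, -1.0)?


End effector via forward kinematics:
x = L1*cos(t1) + L2*cos(t1+t2) = 1.9575
y = L1*sin(t1) + L2*sin(t1+t2) = -5.736
Distance to target:
d = sqrt((7.3 - 1.9575)^2 + (-1.0 - -5.736)^2)
= sqrt(28.542 + 22.4293)
= 7.1394 m


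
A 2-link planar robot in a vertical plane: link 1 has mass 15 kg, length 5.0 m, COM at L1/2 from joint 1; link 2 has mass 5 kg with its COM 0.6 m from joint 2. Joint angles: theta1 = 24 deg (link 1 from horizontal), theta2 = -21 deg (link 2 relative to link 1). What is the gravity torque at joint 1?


Horizontal distance from joint 1 to link-1 COM:
  x_c1 = (L1/2)*cos(t1) = 2.5 * 0.9135 = 2.2839 m
Horizontal distance from joint 1 to link-2 COM:
  x_c2 = L1*cos(t1) + Lc2*cos(t1+t2)
       = 5.0*0.9135 + 0.6*0.9986 = 5.1669 m
tau1 = m1*g*x_c1 + m2*g*x_c2
     = 15*9.81*2.2839 + 5*9.81*5.1669
     = 336.0705 + 253.4367
     = 589.5072 Nm


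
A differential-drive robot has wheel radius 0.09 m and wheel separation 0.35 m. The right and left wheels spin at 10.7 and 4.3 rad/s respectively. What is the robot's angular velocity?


vR = r*wR = 0.09*10.7 = 0.963 m/s
vL = r*wL = 0.09*4.3 = 0.387 m/s
v = (vR+vL)/2 = 0.675 m/s
omega = (vR-vL)/L = 1.6457 rad/s
angular velocity = 1.6457 rad/s


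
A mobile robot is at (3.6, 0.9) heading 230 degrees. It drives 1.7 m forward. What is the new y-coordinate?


y_new = y0 + d*sin(theta)
= 0.9 + 1.7*sin(230)
= 0.9 + -1.3023
= -0.4023


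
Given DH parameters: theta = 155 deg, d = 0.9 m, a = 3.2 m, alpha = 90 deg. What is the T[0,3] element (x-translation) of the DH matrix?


T[0,3] = a * cos(theta)
= 3.2 * cos(155 deg)
= 3.2 * -0.9063
= -2.9002


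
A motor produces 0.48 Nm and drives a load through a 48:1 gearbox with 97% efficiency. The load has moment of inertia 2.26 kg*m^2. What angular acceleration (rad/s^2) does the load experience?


tau_out = tau_motor * N * eta
= 0.48 * 48 * 0.97 = 22.3488 Nm
alpha = tau_out / I = 22.3488 / 2.26
= 9.8888 rad/s^2


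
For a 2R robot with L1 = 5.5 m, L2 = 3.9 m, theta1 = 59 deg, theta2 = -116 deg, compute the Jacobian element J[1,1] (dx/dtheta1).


J[1,1] = -L1*sin(t1) - L2*sin(t1+t2)
= -5.5*sin(59) - 3.9*sin(-57)
= -1.4436


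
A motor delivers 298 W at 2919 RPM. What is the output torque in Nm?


omega = 2919 * 2*pi/60 = 305.677 rad/s
tau = P / omega = 298 / 305.677
= 0.9749 Nm


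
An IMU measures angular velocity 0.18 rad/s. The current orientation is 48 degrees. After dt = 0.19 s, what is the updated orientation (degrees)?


delta_theta = w * dt = 0.18 * 0.19 = 0.0342 rad
= 1.9595 deg
theta_new = 48 + 1.9595 = 49.9595 deg


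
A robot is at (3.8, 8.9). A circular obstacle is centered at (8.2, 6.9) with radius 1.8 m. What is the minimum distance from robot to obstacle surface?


center_dist = sqrt((3.8-8.2)^2 + (8.9-6.9)^2)
= sqrt(19.36 + 4.0)
= 4.8332
min_dist = center_dist - radius = 4.8332 - 1.8 = 3.0332 m


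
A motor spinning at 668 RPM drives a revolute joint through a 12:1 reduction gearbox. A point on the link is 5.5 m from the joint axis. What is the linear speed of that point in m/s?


omega_motor = 668 * 2*pi/60 = 69.9528 rad/s
omega_joint = omega_motor / 12 = 5.8294 rad/s
v = omega_joint * r = 5.8294 * 5.5
= 32.0617 m/s


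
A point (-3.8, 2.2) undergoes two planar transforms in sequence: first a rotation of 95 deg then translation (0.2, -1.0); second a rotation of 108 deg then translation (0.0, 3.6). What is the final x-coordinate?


After transform 1:
x1 = cos(95)*-3.8 - sin(95)*2.2 + 0.2 = -1.6604
y1 = sin(95)*-3.8 + cos(95)*2.2 + -1.0 = -4.9773
After transform 2:
x2 = cos(108)*-1.6604 - sin(108)*-4.9773 + 0.0
= 5.2468


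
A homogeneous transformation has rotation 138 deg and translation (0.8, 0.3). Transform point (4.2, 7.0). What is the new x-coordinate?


x' = cos(theta)*px - sin(theta)*py + tx
= -0.7431*4.2 - 0.6691*7.0 + 0.8
= -7.0051


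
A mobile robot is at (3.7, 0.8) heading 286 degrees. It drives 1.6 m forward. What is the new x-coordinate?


x_new = x0 + d*cos(theta)
= 3.7 + 1.6*cos(286)
= 3.7 + 0.441
= 4.141


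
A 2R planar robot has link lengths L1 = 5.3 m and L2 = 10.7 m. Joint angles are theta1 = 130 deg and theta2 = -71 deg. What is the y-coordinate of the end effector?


Convert angles to radians: theta1 = 2.2689, theta2 = -1.2392
y = L1*sin(theta1) + L2*sin(theta1+theta2)
y = 4.06 + 9.1717
y = 13.2317


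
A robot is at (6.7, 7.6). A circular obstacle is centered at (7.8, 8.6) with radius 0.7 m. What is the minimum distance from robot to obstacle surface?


center_dist = sqrt((6.7-7.8)^2 + (7.6-8.6)^2)
= sqrt(1.21 + 1.0)
= 1.4866
min_dist = center_dist - radius = 1.4866 - 0.7 = 0.7866 m


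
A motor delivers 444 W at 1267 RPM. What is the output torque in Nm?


omega = 1267 * 2*pi/60 = 132.6799 rad/s
tau = P / omega = 444 / 132.6799
= 3.3464 Nm


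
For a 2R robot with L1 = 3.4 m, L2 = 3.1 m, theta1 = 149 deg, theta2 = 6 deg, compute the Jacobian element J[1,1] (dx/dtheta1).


J[1,1] = -L1*sin(t1) - L2*sin(t1+t2)
= -3.4*sin(149) - 3.1*sin(155)
= -3.0612


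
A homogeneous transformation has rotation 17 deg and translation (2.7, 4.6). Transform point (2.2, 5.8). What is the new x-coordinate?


x' = cos(theta)*px - sin(theta)*py + tx
= 0.9563*2.2 - 0.2924*5.8 + 2.7
= 3.1081


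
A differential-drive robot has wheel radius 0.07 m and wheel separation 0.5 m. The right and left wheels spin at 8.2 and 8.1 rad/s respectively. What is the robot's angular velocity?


vR = r*wR = 0.07*8.2 = 0.574 m/s
vL = r*wL = 0.07*8.1 = 0.567 m/s
v = (vR+vL)/2 = 0.5705 m/s
omega = (vR-vL)/L = 0.014 rad/s
angular velocity = 0.014 rad/s


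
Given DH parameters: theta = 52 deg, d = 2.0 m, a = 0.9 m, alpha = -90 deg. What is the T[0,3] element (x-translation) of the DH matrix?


T[0,3] = a * cos(theta)
= 0.9 * cos(52 deg)
= 0.9 * 0.6157
= 0.5541


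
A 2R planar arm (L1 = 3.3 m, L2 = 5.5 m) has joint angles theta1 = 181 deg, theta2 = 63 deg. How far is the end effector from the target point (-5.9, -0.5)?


End effector via forward kinematics:
x = L1*cos(t1) + L2*cos(t1+t2) = -5.7105
y = L1*sin(t1) + L2*sin(t1+t2) = -5.001
Distance to target:
d = sqrt((-5.9 - -5.7105)^2 + (-0.5 - -5.001)^2)
= sqrt(0.0359 + 20.2586)
= 4.5049 m


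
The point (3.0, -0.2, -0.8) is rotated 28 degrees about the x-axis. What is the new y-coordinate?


Rotation about x-axis: y' = y*cos(theta) - z*sin(theta)
= -0.2 * 0.8829 - -0.8 * 0.4695
= 0.199


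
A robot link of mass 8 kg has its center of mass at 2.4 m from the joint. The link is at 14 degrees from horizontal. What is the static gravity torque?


tau = m*g*L*cos(angle)
= 8 * 9.81 * 2.4 * cos(14 deg)
= 8 * 9.81 * 2.4 * 0.9703
= 182.7571 Nm


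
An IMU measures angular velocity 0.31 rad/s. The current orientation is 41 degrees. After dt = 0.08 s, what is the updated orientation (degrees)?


delta_theta = w * dt = 0.31 * 0.08 = 0.0248 rad
= 1.4209 deg
theta_new = 41 + 1.4209 = 42.4209 deg


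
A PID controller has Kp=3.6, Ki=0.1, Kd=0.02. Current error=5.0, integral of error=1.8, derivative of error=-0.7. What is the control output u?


u = Kp*e + Ki*int(e) + Kd*de/dt
= 3.6*5.0 + 0.1*1.8 + 0.02*(-0.7)
= 18.0 + 0.18 + -0.014
= 18.166


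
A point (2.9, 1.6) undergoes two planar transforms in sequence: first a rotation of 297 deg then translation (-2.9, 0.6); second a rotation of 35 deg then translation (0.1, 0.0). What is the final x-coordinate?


After transform 1:
x1 = cos(297)*2.9 - sin(297)*1.6 + -2.9 = -0.1578
y1 = sin(297)*2.9 + cos(297)*1.6 + 0.6 = -1.2575
After transform 2:
x2 = cos(35)*-0.1578 - sin(35)*-1.2575 + 0.1
= 0.692


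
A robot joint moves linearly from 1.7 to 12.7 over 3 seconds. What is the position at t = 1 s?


s = t/T = 1/3 = 0.3333
p(t) = p0 + (pf-p0)*s
= 1.7 + (12.7 - 1.7) * 0.3333
= 5.3667


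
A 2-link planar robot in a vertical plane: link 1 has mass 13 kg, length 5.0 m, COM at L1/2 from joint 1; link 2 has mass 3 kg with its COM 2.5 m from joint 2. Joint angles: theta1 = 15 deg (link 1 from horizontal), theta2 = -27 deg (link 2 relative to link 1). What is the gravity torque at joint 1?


Horizontal distance from joint 1 to link-1 COM:
  x_c1 = (L1/2)*cos(t1) = 2.5 * 0.9659 = 2.4148 m
Horizontal distance from joint 1 to link-2 COM:
  x_c2 = L1*cos(t1) + Lc2*cos(t1+t2)
       = 5.0*0.9659 + 2.5*0.9781 = 7.275 m
tau1 = m1*g*x_c1 + m2*g*x_c2
     = 13*9.81*2.4148 + 3*9.81*7.275
     = 307.9613 + 214.1032
     = 522.0645 Nm


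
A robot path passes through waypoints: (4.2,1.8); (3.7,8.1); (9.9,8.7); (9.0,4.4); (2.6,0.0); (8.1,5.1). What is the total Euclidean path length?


Segment lengths:
  seg1 = sqrt((-0.5)^2 + (6.3)^2) = 6.3198
  seg2 = sqrt((6.2)^2 + (0.6)^2) = 6.229
  seg3 = sqrt((-0.9)^2 + (-4.3)^2) = 4.3932
  seg4 = sqrt((-6.4)^2 + (-4.4)^2) = 7.7666
  seg5 = sqrt((5.5)^2 + (5.1)^2) = 7.5007
Total = 32.2092


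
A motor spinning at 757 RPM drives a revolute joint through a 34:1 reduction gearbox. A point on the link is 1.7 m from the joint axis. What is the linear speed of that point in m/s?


omega_motor = 757 * 2*pi/60 = 79.2729 rad/s
omega_joint = omega_motor / 34 = 2.3316 rad/s
v = omega_joint * r = 2.3316 * 1.7
= 3.9636 m/s
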